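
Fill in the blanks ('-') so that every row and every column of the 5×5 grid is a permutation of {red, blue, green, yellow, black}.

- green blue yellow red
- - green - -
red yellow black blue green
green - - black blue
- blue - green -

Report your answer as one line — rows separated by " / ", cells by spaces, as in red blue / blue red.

black green blue yellow red / blue black green red yellow / red yellow black blue green / green red yellow black blue / yellow blue red green black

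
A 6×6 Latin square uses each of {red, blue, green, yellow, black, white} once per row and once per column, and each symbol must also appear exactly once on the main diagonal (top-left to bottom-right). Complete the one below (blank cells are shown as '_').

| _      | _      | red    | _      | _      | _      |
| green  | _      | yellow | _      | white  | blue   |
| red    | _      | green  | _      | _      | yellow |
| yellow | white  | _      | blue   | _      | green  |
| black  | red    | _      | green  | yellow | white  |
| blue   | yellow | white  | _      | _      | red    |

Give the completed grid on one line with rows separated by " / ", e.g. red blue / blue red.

white green red yellow blue black / green black yellow red white blue / red blue green white black yellow / yellow white black blue red green / black red blue green yellow white / blue yellow white black green red

At row 1, column 1: row 1 has {red}; column 1 has {red,blue,green,yellow,black}; the diagonal has {red,blue,green,yellow}; that leaves white.
At row 1, column 6: row 1 has {red,white}; column 6 has {red,blue,green,yellow,white}; that leaves black.
At row 2, column 2: row 2 has {blue,green,yellow,white}; column 2 has {red,yellow,white}; the diagonal has {red,blue,green,yellow,white}; that leaves black.
At row 2, column 4: row 2 has {blue,green,yellow,black,white}; column 4 has {blue,green}; that leaves red.
At row 3, column 2: row 3 has {red,green,yellow}; column 2 has {red,yellow,black,white}; that leaves blue.
At row 3, column 5: row 3 has {red,blue,green,yellow}; column 5 has {yellow,white}; that leaves black.
At row 4, column 3: row 4 has {blue,green,yellow,white}; column 3 has {red,green,yellow,white}; that leaves black.
At row 4, column 5: row 4 has {blue,green,yellow,black,white}; column 5 has {yellow,black,white}; that leaves red.
At row 5, column 3: row 5 has {red,green,yellow,black,white}; column 3 has {red,green,yellow,black,white}; that leaves blue.
At row 6, column 4: row 6 has {red,blue,yellow,white}; column 4 has {red,blue,green}; that leaves black.
At row 6, column 5: row 6 has {red,blue,yellow,black,white}; column 5 has {red,yellow,black,white}; that leaves green.
At row 1, column 2: row 1 has {red,black,white}; column 2 has {red,blue,yellow,black,white}; that leaves green.
At row 1, column 4: row 1 has {red,green,black,white}; column 4 has {red,blue,green,black}; that leaves yellow.
At row 1, column 5: row 1 has {red,green,yellow,black,white}; column 5 has {red,green,yellow,black,white}; that leaves blue.
At row 3, column 4: row 3 has {red,blue,green,yellow,black}; column 4 has {red,blue,green,yellow,black}; that leaves white.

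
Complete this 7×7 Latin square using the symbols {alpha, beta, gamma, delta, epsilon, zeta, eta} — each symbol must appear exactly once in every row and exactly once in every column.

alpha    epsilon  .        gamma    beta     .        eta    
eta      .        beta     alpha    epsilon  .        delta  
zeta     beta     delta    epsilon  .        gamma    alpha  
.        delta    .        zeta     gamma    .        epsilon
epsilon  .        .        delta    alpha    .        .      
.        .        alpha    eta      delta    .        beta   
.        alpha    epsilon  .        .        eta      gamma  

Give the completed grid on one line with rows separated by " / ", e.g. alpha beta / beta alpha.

row 1 has {alpha,beta,gamma,epsilon,eta}; column 3 has {alpha,beta,delta,epsilon} — only zeta is left for (r1,c3).
row 1 has {alpha,beta,gamma,epsilon,zeta,eta}; column 6 has {gamma,eta} — only delta is left for (r1,c6).
row 2 has {alpha,beta,delta,epsilon,eta}; column 6 has {gamma,delta,eta} — only zeta is left for (r2,c6).
row 3 has {alpha,beta,gamma,delta,epsilon,zeta}; column 5 has {alpha,beta,gamma,delta,epsilon} — only eta is left for (r3,c5).
row 4 has {gamma,delta,epsilon,zeta}; column 1 has {alpha,epsilon,zeta,eta} — only beta is left for (r4,c1).
row 4 has {beta,gamma,delta,epsilon,zeta}; column 3 has {alpha,beta,delta,epsilon,zeta} — only eta is left for (r4,c3).
row 4 has {beta,gamma,delta,epsilon,zeta,eta}; column 6 has {gamma,delta,zeta,eta} — only alpha is left for (r4,c6).
row 5 has {alpha,delta,epsilon}; column 3 has {alpha,beta,delta,epsilon,zeta,eta} — only gamma is left for (r5,c3).
row 5 has {alpha,gamma,delta,epsilon}; column 6 has {alpha,gamma,delta,zeta,eta} — only beta is left for (r5,c6).
row 5 has {alpha,beta,gamma,delta,epsilon}; column 7 has {alpha,beta,gamma,delta,epsilon,eta} — only zeta is left for (r5,c7).
row 6 has {alpha,beta,delta,eta}; column 1 has {alpha,beta,epsilon,zeta,eta} — only gamma is left for (r6,c1).
row 6 has {alpha,beta,gamma,delta,eta}; column 2 has {alpha,beta,delta,epsilon} — only zeta is left for (r6,c2).
row 6 has {alpha,beta,gamma,delta,zeta,eta}; column 6 has {alpha,beta,gamma,delta,zeta,eta} — only epsilon is left for (r6,c6).
row 7 has {alpha,gamma,epsilon,eta}; column 1 has {alpha,beta,gamma,epsilon,zeta,eta} — only delta is left for (r7,c1).
row 7 has {alpha,gamma,delta,epsilon,eta}; column 4 has {alpha,gamma,delta,epsilon,zeta,eta} — only beta is left for (r7,c4).
row 7 has {alpha,beta,gamma,delta,epsilon,eta}; column 5 has {alpha,beta,gamma,delta,epsilon,eta} — only zeta is left for (r7,c5).
row 2 has {alpha,beta,delta,epsilon,zeta,eta}; column 2 has {alpha,beta,delta,epsilon,zeta} — only gamma is left for (r2,c2).
row 5 has {alpha,beta,gamma,delta,epsilon,zeta}; column 2 has {alpha,beta,gamma,delta,epsilon,zeta} — only eta is left for (r5,c2).

alpha epsilon zeta gamma beta delta eta / eta gamma beta alpha epsilon zeta delta / zeta beta delta epsilon eta gamma alpha / beta delta eta zeta gamma alpha epsilon / epsilon eta gamma delta alpha beta zeta / gamma zeta alpha eta delta epsilon beta / delta alpha epsilon beta zeta eta gamma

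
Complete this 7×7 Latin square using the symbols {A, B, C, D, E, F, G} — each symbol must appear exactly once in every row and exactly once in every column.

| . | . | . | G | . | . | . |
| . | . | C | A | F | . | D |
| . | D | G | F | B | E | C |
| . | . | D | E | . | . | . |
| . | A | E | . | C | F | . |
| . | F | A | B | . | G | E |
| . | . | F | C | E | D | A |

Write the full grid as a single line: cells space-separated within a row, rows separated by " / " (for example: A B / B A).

D E B G A C F / E G C A F B D / A D G F B E C / F C D E G A B / B A E D C F G / C F A B D G E / G B F C E D A

(r1,c3) = B
(r1,c7) = F
(r2,c6) = B
(r3,c1) = A
(r5,c4) = D
(r6,c5) = D
(r1,c5) = A
(r1,c6) = C
(r4,c5) = G
(r4,c6) = A
(r4,c7) = B
(r5,c7) = G
(r6,c1) = C
(r1,c2) = E
(r2,c2) = G
(r4,c1) = F
(r4,c2) = C
(r5,c1) = B
(r7,c1) = G
(r7,c2) = B
(r1,c1) = D
(r2,c1) = E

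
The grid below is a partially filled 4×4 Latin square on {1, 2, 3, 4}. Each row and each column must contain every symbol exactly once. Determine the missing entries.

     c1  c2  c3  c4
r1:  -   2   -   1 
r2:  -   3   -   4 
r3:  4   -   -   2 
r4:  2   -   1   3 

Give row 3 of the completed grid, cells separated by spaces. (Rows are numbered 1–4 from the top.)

4 1 3 2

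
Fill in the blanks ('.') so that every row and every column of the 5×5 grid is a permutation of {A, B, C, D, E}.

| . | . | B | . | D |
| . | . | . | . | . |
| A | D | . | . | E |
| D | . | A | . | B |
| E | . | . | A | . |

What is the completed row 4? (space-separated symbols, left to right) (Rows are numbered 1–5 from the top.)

D E A C B

(r1,c1) = C
(r1,c4) = E
(r2,c1) = B
(r3,c3) = C
(r3,c4) = B
(r4,c4) = C
(r5,c3) = D
(r5,c5) = C
(r1,c2) = A
(r2,c3) = E
(r2,c4) = D
(r2,c5) = A
(r4,c2) = E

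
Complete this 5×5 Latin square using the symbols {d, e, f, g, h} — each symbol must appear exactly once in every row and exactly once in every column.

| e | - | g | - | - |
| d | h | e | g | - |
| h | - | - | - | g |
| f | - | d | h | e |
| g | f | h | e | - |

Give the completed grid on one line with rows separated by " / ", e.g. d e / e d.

e d g f h / d h e g f / h e f d g / f g d h e / g f h e d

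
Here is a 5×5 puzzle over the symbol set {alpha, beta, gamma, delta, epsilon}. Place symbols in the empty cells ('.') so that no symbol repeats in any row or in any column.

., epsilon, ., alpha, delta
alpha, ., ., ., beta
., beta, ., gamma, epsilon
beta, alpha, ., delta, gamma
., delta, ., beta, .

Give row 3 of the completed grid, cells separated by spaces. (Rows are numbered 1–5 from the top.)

row 1 has {alpha,delta,epsilon}; column 1 has {alpha,beta} — only gamma is left for (r1,c1).
row 1 has {alpha,gamma,delta,epsilon}; column 3 is empty so far — only beta is left for (r1,c3).
row 2 has {alpha,beta}; column 2 has {alpha,beta,delta,epsilon} — only gamma is left for (r2,c2).
row 2 has {alpha,beta,gamma}; column 4 has {alpha,beta,gamma,delta} — only epsilon is left for (r2,c4).
row 3 has {beta,gamma,epsilon}; column 1 has {alpha,beta,gamma} — only delta is left for (r3,c1).
row 3 has {beta,gamma,delta,epsilon}; column 3 has {beta} — only alpha is left for (r3,c3).

delta beta alpha gamma epsilon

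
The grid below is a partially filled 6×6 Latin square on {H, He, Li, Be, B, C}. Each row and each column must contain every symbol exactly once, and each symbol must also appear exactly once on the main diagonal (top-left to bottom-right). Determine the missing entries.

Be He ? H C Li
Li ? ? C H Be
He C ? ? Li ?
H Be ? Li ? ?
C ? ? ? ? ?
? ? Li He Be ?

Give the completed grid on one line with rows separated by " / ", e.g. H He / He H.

(r1,c3) = B
(r2,c2) = B
(r2,c3) = He
(r3,c3) = H
(r3,c6) = B
(r4,c3) = C
(r4,c6) = He
(r5,c3) = Be
(r5,c4) = B
(r5,c5) = He
(r5,c6) = H
(r6,c1) = B
(r6,c2) = H
(r6,c6) = C
(r3,c4) = Be
(r4,c5) = B
(r5,c2) = Li

Be He B H C Li / Li B He C H Be / He C H Be Li B / H Be C Li B He / C Li Be B He H / B H Li He Be C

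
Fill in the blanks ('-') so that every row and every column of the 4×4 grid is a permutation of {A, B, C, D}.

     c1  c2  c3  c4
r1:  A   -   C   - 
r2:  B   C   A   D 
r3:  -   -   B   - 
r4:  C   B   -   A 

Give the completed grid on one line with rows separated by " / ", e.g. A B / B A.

A D C B / B C A D / D A B C / C B D A

(r1,c2) = D
(r1,c4) = B
(r3,c1) = D
(r3,c2) = A
(r3,c4) = C
(r4,c3) = D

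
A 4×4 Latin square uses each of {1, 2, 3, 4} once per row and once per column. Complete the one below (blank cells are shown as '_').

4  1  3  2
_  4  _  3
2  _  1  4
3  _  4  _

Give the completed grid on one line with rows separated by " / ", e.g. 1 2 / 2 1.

4 1 3 2 / 1 4 2 3 / 2 3 1 4 / 3 2 4 1

Cell (r2,c1): row 2 has {3,4}; column 1 has {2,3,4} → 1.
Cell (r2,c3): row 2 has {1,3,4}; column 3 has {1,3,4} → 2.
Cell (r3,c2): row 3 has {1,2,4}; column 2 has {1,4} → 3.
Cell (r4,c2): row 4 has {3,4}; column 2 has {1,3,4} → 2.
Cell (r4,c4): row 4 has {2,3,4}; column 4 has {2,3,4} → 1.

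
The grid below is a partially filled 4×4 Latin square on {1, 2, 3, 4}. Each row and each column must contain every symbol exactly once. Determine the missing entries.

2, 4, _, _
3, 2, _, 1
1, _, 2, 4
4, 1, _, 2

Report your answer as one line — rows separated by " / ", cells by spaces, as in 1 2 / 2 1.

(r1,c4) = 3
(r2,c3) = 4
(r3,c2) = 3
(r4,c3) = 3
(r1,c3) = 1

2 4 1 3 / 3 2 4 1 / 1 3 2 4 / 4 1 3 2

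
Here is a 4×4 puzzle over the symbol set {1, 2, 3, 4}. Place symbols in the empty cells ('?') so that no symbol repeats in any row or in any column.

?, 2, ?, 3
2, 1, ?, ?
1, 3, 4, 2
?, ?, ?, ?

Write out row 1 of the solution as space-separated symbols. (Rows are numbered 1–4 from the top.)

(r1,c1): row 1 has {2,3}; column 1 has {1,2}, so it must be 4.
(r1,c3): row 1 has {2,3,4}; column 3 has {4}, so it must be 1.

4 2 1 3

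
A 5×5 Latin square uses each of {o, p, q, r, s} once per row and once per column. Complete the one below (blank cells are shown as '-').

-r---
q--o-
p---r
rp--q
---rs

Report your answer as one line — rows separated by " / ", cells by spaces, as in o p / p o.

row 2 has {o,q}; column 2 has {p,r} — only s is left for (r2,c2).
row 2 has {o,q,s}; column 5 has {q,r,s} — only p is left for (r2,c5).
row 4 has {p,q,r}; column 4 has {o,r} — only s is left for (r4,c4).
row 5 has {r,s}; column 1 has {p,q,r} — only o is left for (r5,c1).
row 5 has {o,r,s}; column 2 has {p,r,s} — only q is left for (r5,c2).
row 5 has {o,q,r,s}; column 3 is empty so far — only p is left for (r5,c3).
row 1 has {r}; column 1 has {o,p,q,r} — only s is left for (r1,c1).
row 1 has {r,s}; column 5 has {p,q,r,s} — only o is left for (r1,c5).
row 2 has {o,p,q,s}; column 3 has {p} — only r is left for (r2,c3).
row 3 has {p,r}; column 2 has {p,q,r,s} — only o is left for (r3,c2).
row 3 has {o,p,r}; column 4 has {o,r,s} — only q is left for (r3,c4).
row 4 has {p,q,r,s}; column 3 has {p,r} — only o is left for (r4,c3).
row 1 has {o,r,s}; column 3 has {o,p,r} — only q is left for (r1,c3).
row 1 has {o,q,r,s}; column 4 has {o,q,r,s} — only p is left for (r1,c4).
row 3 has {o,p,q,r}; column 3 has {o,p,q,r} — only s is left for (r3,c3).

s r q p o / q s r o p / p o s q r / r p o s q / o q p r s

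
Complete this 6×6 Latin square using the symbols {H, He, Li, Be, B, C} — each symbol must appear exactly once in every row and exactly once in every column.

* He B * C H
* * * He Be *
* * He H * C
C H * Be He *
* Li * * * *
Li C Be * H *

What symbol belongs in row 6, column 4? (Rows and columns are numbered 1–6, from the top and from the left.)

Cell (r1,c1): row 1 has {H,He,B,C}; column 1 has {Li,C} → Be.
Cell (r1,c4): row 1 has {H,He,Be,B,C}; column 4 has {H,He,Be} → Li.
Cell (r2,c2): row 2 has {He,Be}; column 2 has {H,He,Li,C} → B.
Cell (r2,c6): row 2 has {He,Be,B}; column 6 has {H,C} → Li.
Cell (r3,c1): row 3 has {H,He,C}; column 1 has {Li,Be,C} → B.
Cell (r3,c2): row 3 has {H,He,B,C}; column 2 has {H,He,Li,B,C} → Be.
Cell (r3,c5): row 3 has {H,He,Be,B,C}; column 5 has {H,He,Be,C} → Li.
Cell (r4,c3): row 4 has {H,He,Be,C}; column 3 has {He,Be,B} → Li.
Cell (r4,c6): row 4 has {H,He,Li,Be,C}; column 6 has {H,Li,C} → B.
Cell (r5,c5): row 5 has {Li}; column 5 has {H,He,Li,Be,C} → B.
Cell (r6,c4): row 6 has {H,Li,Be,C}; column 4 has {H,He,Li,Be} → B.

B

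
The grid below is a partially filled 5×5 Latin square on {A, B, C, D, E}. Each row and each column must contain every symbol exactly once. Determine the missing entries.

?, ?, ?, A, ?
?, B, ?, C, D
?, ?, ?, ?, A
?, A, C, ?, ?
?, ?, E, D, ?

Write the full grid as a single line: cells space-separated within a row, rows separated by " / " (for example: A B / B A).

B E D A C / E B A C D / C D B E A / D A C B E / A C E D B

(r2,c3): row 2 has {B,C,D}; column 3 has {C,E}, so it must be A.
(r5,c2): row 5 has {D,E}; column 2 has {A,B}, so it must be C.
(r5,c5): row 5 has {C,D,E}; column 5 has {A,D}, so it must be B.
(r2,c1): row 2 has {A,B,C,D}; column 1 is empty so far, so it must be E.
(r4,c5): row 4 has {A,C}; column 5 has {A,B,D}, so it must be E.
(r5,c1): row 5 has {B,C,D,E}; column 1 has {E}, so it must be A.
(r1,c5): row 1 has {A}; column 5 has {A,B,D,E}, so it must be C.
(r4,c4): row 4 has {A,C,E}; column 4 has {A,C,D}, so it must be B.
(r3,c4): row 3 has {A}; column 4 has {A,B,C,D}, so it must be E.
(r4,c1): row 4 has {A,B,C,E}; column 1 has {A,E}, so it must be D.
(r1,c1): row 1 has {A,C}; column 1 has {A,D,E}, so it must be B.
(r1,c3): row 1 has {A,B,C}; column 3 has {A,C,E}, so it must be D.
(r3,c1): row 3 has {A,E}; column 1 has {A,B,D,E}, so it must be C.
(r3,c2): row 3 has {A,C,E}; column 2 has {A,B,C}, so it must be D.
(r3,c3): row 3 has {A,C,D,E}; column 3 has {A,C,D,E}, so it must be B.
(r1,c2): row 1 has {A,B,C,D}; column 2 has {A,B,C,D}, so it must be E.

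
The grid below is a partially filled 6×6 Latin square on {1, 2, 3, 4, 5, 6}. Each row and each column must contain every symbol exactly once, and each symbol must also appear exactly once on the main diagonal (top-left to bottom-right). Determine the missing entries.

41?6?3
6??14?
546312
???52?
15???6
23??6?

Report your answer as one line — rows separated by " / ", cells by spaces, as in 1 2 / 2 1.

4 1 2 6 5 3 / 6 2 3 1 4 5 / 5 4 6 3 1 2 / 3 6 1 5 2 4 / 1 5 4 2 3 6 / 2 3 5 4 6 1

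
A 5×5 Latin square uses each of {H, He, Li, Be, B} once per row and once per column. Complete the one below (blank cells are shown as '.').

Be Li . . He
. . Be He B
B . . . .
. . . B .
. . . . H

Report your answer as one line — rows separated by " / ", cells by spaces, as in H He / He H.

At row 1, column 4: row 1 has {He,Li,Be}; column 4 has {He,B}; that leaves H.
At row 2, column 2: row 2 has {He,Be,B}; column 2 has {Li}; that leaves H.
At row 1, column 3: row 1 has {H,He,Li,Be}; column 3 has {Be}; that leaves B.
At row 2, column 1: row 2 has {H,He,Be,B}; column 1 has {Be,B}; that leaves Li.
At row 5, column 1: row 5 has {H}; column 1 has {Li,Be,B}; that leaves He.
At row 5, column 3: row 5 has {H,He}; column 3 has {Be,B}; that leaves Li.
At row 5, column 4: row 5 has {H,He,Li}; column 4 has {H,He,B}; that leaves Be.
At row 3, column 4: row 3 has {B}; column 4 has {H,He,Be,B}; that leaves Li.
At row 3, column 5: row 3 has {Li,B}; column 5 has {H,He,B}; that leaves Be.
At row 4, column 1: row 4 has {B}; column 1 has {He,Li,Be,B}; that leaves H.
At row 4, column 3: row 4 has {H,B}; column 3 has {Li,Be,B}; that leaves He.
At row 4, column 5: row 4 has {H,He,B}; column 5 has {H,He,Be,B}; that leaves Li.
At row 5, column 2: row 5 has {H,He,Li,Be}; column 2 has {H,Li}; that leaves B.
At row 3, column 2: row 3 has {Li,Be,B}; column 2 has {H,Li,B}; that leaves He.
At row 3, column 3: row 3 has {He,Li,Be,B}; column 3 has {He,Li,Be,B}; that leaves H.
At row 4, column 2: row 4 has {H,He,Li,B}; column 2 has {H,He,Li,B}; that leaves Be.

Be Li B H He / Li H Be He B / B He H Li Be / H Be He B Li / He B Li Be H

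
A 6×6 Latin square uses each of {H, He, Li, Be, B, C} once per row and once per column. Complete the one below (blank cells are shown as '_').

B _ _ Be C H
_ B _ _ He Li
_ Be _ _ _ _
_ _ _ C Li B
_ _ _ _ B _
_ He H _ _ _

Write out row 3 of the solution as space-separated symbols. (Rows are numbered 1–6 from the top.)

C Be B Li H He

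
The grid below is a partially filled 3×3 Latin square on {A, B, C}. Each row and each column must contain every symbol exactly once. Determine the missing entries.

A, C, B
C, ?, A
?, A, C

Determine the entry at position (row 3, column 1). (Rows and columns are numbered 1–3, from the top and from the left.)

B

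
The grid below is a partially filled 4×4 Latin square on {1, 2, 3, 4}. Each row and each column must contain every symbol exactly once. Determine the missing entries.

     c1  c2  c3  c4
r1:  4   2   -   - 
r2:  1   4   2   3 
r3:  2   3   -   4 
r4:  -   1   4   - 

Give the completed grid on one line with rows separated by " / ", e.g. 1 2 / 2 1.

4 2 3 1 / 1 4 2 3 / 2 3 1 4 / 3 1 4 2

Cell (r1,c4): row 1 has {2,4}; column 4 has {3,4} → 1.
Cell (r3,c3): row 3 has {2,3,4}; column 3 has {2,4} → 1.
Cell (r4,c1): row 4 has {1,4}; column 1 has {1,2,4} → 3.
Cell (r4,c4): row 4 has {1,3,4}; column 4 has {1,3,4} → 2.
Cell (r1,c3): row 1 has {1,2,4}; column 3 has {1,2,4} → 3.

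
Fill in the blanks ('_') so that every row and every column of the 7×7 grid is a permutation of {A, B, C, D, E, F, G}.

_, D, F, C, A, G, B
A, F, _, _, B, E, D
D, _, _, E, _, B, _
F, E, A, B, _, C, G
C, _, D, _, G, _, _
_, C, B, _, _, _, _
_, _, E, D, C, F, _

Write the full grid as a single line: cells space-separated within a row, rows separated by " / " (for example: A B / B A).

(r1,c1) = E
(r2,c4) = G
(r3,c5) = F
(r4,c5) = D
(r5,c6) = A
(r6,c1) = G
(r6,c5) = E
(r6,c6) = D
(r7,c1) = B
(r7,c7) = A
(r2,c3) = C
(r3,c3) = G
(r3,c7) = C
(r5,c2) = B
(r5,c4) = F
(r5,c7) = E
(r6,c4) = A
(r6,c7) = F
(r7,c2) = G
(r3,c2) = A

E D F C A G B / A F C G B E D / D A G E F B C / F E A B D C G / C B D F G A E / G C B A E D F / B G E D C F A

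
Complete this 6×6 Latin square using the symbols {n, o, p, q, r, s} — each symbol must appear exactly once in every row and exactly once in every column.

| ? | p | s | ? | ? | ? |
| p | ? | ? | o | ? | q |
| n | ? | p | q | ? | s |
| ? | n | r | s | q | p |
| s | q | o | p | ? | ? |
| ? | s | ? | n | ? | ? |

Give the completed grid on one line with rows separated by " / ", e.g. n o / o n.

q p s r o n / p r n o s q / n o p q r s / o n r s q p / s q o p n r / r s q n p o

(r1,c4) = r
(r2,c2) = r
(r2,c3) = n
(r2,c5) = s
(r3,c2) = o
(r3,c5) = r
(r4,c1) = o
(r5,c5) = n
(r5,c6) = r
(r6,c3) = q
(r6,c6) = o
(r1,c1) = q
(r1,c5) = o
(r1,c6) = n
(r6,c1) = r
(r6,c5) = p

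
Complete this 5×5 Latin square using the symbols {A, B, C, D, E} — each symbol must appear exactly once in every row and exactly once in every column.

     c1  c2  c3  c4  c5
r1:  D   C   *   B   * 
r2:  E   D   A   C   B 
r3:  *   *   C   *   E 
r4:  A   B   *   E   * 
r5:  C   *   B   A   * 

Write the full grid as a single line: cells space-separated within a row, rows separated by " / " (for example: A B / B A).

D C E B A / E D A C B / B A C D E / A B D E C / C E B A D

(r1,c3) = E
(r1,c5) = A
(r3,c1) = B
(r3,c2) = A
(r3,c4) = D
(r4,c3) = D
(r4,c5) = C
(r5,c2) = E
(r5,c5) = D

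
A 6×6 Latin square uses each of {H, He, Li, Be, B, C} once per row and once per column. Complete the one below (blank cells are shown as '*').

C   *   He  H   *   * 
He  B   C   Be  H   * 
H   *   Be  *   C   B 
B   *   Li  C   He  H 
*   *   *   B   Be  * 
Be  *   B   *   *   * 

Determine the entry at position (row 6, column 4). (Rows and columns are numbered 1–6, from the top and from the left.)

row 2 has {H,He,Be,B,C}; column 6 has {H,B} — only Li is left for (r2,c6).
row 4 has {H,He,Li,B,C}; column 2 has {B} — only Be is left for (r4,c2).
row 5 has {Be,B}; column 1 has {H,He,Be,B,C} — only Li is left for (r5,c1).
row 5 has {Li,Be,B}; column 3 has {He,Li,Be,B,C} — only H is left for (r5,c3).
row 6 has {Be,B}; column 5 has {H,He,Be,C} — only Li is left for (r6,c5).
row 1 has {H,He,C}; column 2 has {Be,B} — only Li is left for (r1,c2).
row 1 has {H,He,Li,C}; column 5 has {H,He,Li,Be,C} — only B is left for (r1,c5).
row 1 has {H,He,Li,B,C}; column 6 has {H,Li,B} — only Be is left for (r1,c6).
row 3 has {H,Be,B,C}; column 2 has {Li,Be,B} — only He is left for (r3,c2).
row 3 has {H,He,Be,B,C}; column 4 has {H,Be,B,C} — only Li is left for (r3,c4).
row 5 has {H,Li,Be,B}; column 2 has {He,Li,Be,B} — only C is left for (r5,c2).
row 5 has {H,Li,Be,B,C}; column 6 has {H,Li,Be,B} — only He is left for (r5,c6).
row 6 has {Li,Be,B}; column 2 has {He,Li,Be,B,C} — only H is left for (r6,c2).
row 6 has {H,Li,Be,B}; column 4 has {H,Li,Be,B,C} — only He is left for (r6,c4).

He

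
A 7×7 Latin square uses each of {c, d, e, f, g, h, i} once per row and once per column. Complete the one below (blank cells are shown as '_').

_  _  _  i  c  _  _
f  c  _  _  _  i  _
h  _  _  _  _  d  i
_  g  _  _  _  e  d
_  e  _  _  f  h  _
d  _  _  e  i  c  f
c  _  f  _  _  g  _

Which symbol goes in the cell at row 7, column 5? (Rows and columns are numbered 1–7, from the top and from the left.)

At row 1, column 6: row 1 has {c,i}; column 6 has {c,d,e,g,h,i}; that leaves f.
At row 3, column 2: row 3 has {d,h,i}; column 2 has {c,e,g}; that leaves f.
At row 4, column 1: row 4 has {d,e,g}; column 1 has {c,d,f,h}; that leaves i.
At row 4, column 5: row 4 has {d,e,g,i}; column 5 has {c,f,i}; that leaves h.
At row 5, column 1: row 5 has {e,f,h}; column 1 has {c,d,f,h,i}; that leaves g.
At row 5, column 7: row 5 has {e,f,g,h}; column 7 has {d,f,i}; that leaves c.
At row 6, column 2: row 6 has {c,d,e,f,i}; column 2 has {c,e,f,g}; that leaves h.
At row 6, column 3: row 6 has {c,d,e,f,h,i}; column 3 has {f}; that leaves g.
At row 1, column 1: row 1 has {c,f,i}; column 1 has {c,d,f,g,h,i}; that leaves e.
At row 1, column 2: row 1 has {c,e,f,i}; column 2 has {c,e,f,g,h}; that leaves d.
At row 1, column 3: row 1 has {c,d,e,f,i}; column 3 has {f,g}; that leaves h.
At row 1, column 7: row 1 has {c,d,e,f,h,i}; column 7 has {c,d,f,i}; that leaves g.
At row 4, column 3: row 4 has {d,e,g,h,i}; column 3 has {f,g,h}; that leaves c.
At row 4, column 4: row 4 has {c,d,e,g,h,i}; column 4 has {e,i}; that leaves f.
At row 5, column 4: row 5 has {c,e,f,g,h}; column 4 has {e,f,i}; that leaves d.
At row 7, column 2: row 7 has {c,f,g}; column 2 has {c,d,e,f,g,h}; that leaves i.
At row 7, column 4: row 7 has {c,f,g,i}; column 4 has {d,e,f,i}; that leaves h.
At row 7, column 7: row 7 has {c,f,g,h,i}; column 7 has {c,d,f,g,i}; that leaves e.
At row 2, column 4: row 2 has {c,f,i}; column 4 has {d,e,f,h,i}; that leaves g.
At row 2, column 7: row 2 has {c,f,g,i}; column 7 has {c,d,e,f,g,i}; that leaves h.
At row 3, column 3: row 3 has {d,f,h,i}; column 3 has {c,f,g,h}; that leaves e.
At row 3, column 4: row 3 has {d,e,f,h,i}; column 4 has {d,e,f,g,h,i}; that leaves c.
At row 3, column 5: row 3 has {c,d,e,f,h,i}; column 5 has {c,f,h,i}; that leaves g.
At row 5, column 3: row 5 has {c,d,e,f,g,h}; column 3 has {c,e,f,g,h}; that leaves i.
At row 7, column 5: row 7 has {c,e,f,g,h,i}; column 5 has {c,f,g,h,i}; that leaves d.

d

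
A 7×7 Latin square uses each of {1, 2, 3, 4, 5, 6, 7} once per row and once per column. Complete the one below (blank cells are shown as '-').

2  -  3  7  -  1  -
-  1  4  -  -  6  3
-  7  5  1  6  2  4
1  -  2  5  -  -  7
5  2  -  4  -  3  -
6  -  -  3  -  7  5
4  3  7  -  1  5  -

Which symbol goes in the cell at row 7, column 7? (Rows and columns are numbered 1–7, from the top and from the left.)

2

(r1,c7): row 1 has {1,2,3,7}; column 7 has {3,4,5,7}, so it must be 6.
(r2,c1): row 2 has {1,3,4,6}; column 1 has {1,2,4,5,6}, so it must be 7.
(r2,c4): row 2 has {1,3,4,6,7}; column 4 has {1,3,4,5,7}, so it must be 2.
(r2,c5): row 2 has {1,2,3,4,6,7}; column 5 has {1,6}, so it must be 5.
(r3,c1): row 3 has {1,2,4,5,6,7}; column 1 has {1,2,4,5,6,7}, so it must be 3.
(r4,c6): row 4 has {1,2,5,7}; column 6 has {1,2,3,5,6,7}, so it must be 4.
(r5,c5): row 5 has {2,3,4,5}; column 5 has {1,5,6}, so it must be 7.
(r5,c7): row 5 has {2,3,4,5,7}; column 7 has {3,4,5,6,7}, so it must be 1.
(r6,c2): row 6 has {3,5,6,7}; column 2 has {1,2,3,7}, so it must be 4.
(r6,c3): row 6 has {3,4,5,6,7}; column 3 has {2,3,4,5,7}, so it must be 1.
(r6,c5): row 6 has {1,3,4,5,6,7}; column 5 has {1,5,6,7}, so it must be 2.
(r7,c4): row 7 has {1,3,4,5,7}; column 4 has {1,2,3,4,5,7}, so it must be 6.
(r7,c7): row 7 has {1,3,4,5,6,7}; column 7 has {1,3,4,5,6,7}, so it must be 2.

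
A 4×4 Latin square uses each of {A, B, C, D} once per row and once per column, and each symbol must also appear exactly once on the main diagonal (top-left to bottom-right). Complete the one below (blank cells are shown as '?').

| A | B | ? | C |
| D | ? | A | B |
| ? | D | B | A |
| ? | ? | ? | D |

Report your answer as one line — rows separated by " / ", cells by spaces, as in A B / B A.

A B D C / D C A B / C D B A / B A C D

(r1,c3) = D
(r2,c2) = C
(r3,c1) = C
(r4,c1) = B
(r4,c2) = A
(r4,c3) = C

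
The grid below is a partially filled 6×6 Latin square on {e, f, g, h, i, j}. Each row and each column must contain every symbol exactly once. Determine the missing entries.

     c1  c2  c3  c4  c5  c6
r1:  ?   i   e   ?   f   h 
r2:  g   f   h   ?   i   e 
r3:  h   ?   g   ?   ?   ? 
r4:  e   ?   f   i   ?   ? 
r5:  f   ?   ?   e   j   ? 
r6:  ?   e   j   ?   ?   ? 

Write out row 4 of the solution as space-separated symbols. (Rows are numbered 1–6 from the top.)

(r1,c1) = j
(r1,c4) = g
(r2,c4) = j
(r3,c2) = j
(r3,c4) = f
(r3,c5) = e
(r3,c6) = i
(r5,c3) = i
(r5,c6) = g
(r6,c1) = i
(r6,c4) = h
(r6,c5) = g
(r6,c6) = f
(r4,c5) = h
(r4,c6) = j
(r5,c2) = h
(r4,c2) = g

e g f i h j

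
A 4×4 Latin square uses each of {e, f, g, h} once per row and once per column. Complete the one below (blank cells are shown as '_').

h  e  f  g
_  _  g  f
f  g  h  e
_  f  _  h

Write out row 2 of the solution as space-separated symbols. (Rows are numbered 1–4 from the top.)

e h g f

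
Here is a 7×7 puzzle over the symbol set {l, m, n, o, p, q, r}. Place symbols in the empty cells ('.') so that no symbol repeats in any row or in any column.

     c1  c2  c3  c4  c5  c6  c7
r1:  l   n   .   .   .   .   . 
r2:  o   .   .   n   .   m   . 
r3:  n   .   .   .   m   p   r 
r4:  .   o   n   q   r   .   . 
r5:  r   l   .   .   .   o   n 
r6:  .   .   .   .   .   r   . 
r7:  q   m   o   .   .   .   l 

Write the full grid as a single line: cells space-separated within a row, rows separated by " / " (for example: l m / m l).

row 1 has {l,n}; column 6 has {m,o,p,r} — only q is left for (r1,c6).
row 3 has {m,n,p,r}; column 2 has {l,m,n,o} — only q is left for (r3,c2).
row 3 has {m,n,p,q,r}; column 3 has {n,o} — only l is left for (r3,c3).
row 3 has {l,m,n,p,q,r}; column 4 has {n,q} — only o is left for (r3,c4).
row 4 has {n,o,q,r}; column 6 has {m,o,p,q,r} — only l is left for (r4,c6).
row 6 has {r}; column 2 has {l,m,n,o,q} — only p is left for (r6,c2).
row 7 has {l,m,o,q}; column 6 has {l,m,o,p,q,r} — only n is left for (r7,c6).
row 2 has {m,n,o}; column 2 has {l,m,n,o,p,q} — only r is left for (r2,c2).
row 6 has {p,r}; column 1 has {l,n,o,q,r} — only m is left for (r6,c1).
row 6 has {m,p,r}; column 3 has {l,n,o} — only q is left for (r6,c3).
row 6 has {m,p,q,r}; column 4 has {n,o,q} — only l is left for (r6,c4).
row 6 has {l,m,p,q,r}; column 7 has {l,n,r} — only o is left for (r6,c7).
row 7 has {l,m,n,o,q}; column 5 has {m,r} — only p is left for (r7,c5).
row 1 has {l,n,q}; column 5 has {m,p,r} — only o is left for (r1,c5).
row 2 has {m,n,o,r}; column 3 has {l,n,o,q} — only p is left for (r2,c3).
row 2 has {m,n,o,p,r}; column 7 has {l,n,o,r} — only q is left for (r2,c7).
row 4 has {l,n,o,q,r}; column 1 has {l,m,n,o,q,r} — only p is left for (r4,c1).
row 4 has {l,n,o,p,q,r}; column 7 has {l,n,o,q,r} — only m is left for (r4,c7).
row 5 has {l,n,o,r}; column 3 has {l,n,o,p,q} — only m is left for (r5,c3).
row 5 has {l,m,n,o,r}; column 4 has {l,n,o,q} — only p is left for (r5,c4).
row 5 has {l,m,n,o,p,r}; column 5 has {m,o,p,r} — only q is left for (r5,c5).
row 6 has {l,m,o,p,q,r}; column 5 has {m,o,p,q,r} — only n is left for (r6,c5).
row 7 has {l,m,n,o,p,q}; column 4 has {l,n,o,p,q} — only r is left for (r7,c4).
row 1 has {l,n,o,q}; column 3 has {l,m,n,o,p,q} — only r is left for (r1,c3).
row 1 has {l,n,o,q,r}; column 4 has {l,n,o,p,q,r} — only m is left for (r1,c4).
row 1 has {l,m,n,o,q,r}; column 7 has {l,m,n,o,q,r} — only p is left for (r1,c7).
row 2 has {m,n,o,p,q,r}; column 5 has {m,n,o,p,q,r} — only l is left for (r2,c5).

l n r m o q p / o r p n l m q / n q l o m p r / p o n q r l m / r l m p q o n / m p q l n r o / q m o r p n l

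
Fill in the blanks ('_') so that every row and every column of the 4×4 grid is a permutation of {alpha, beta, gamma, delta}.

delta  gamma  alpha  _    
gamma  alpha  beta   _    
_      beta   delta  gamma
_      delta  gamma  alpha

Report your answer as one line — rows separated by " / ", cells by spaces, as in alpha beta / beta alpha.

(r1,c4) = beta
(r2,c4) = delta
(r3,c1) = alpha
(r4,c1) = beta

delta gamma alpha beta / gamma alpha beta delta / alpha beta delta gamma / beta delta gamma alpha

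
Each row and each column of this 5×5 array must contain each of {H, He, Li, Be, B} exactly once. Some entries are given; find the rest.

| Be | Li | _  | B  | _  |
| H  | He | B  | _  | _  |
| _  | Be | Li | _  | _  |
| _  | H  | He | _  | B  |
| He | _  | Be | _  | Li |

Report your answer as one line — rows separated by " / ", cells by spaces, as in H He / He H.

(r1,c3): row 1 has {Li,Be,B}; column 3 has {He,Li,Be,B}, so it must be H.
(r1,c5): row 1 has {H,Li,Be,B}; column 5 has {Li,B}, so it must be He.
(r2,c5): row 2 has {H,He,B}; column 5 has {He,Li,B}, so it must be Be.
(r3,c1): row 3 has {Li,Be}; column 1 has {H,He,Be}, so it must be B.
(r3,c5): row 3 has {Li,Be,B}; column 5 has {He,Li,Be,B}, so it must be H.
(r4,c1): row 4 has {H,He,B}; column 1 has {H,He,Be,B}, so it must be Li.
(r4,c4): row 4 has {H,He,Li,B}; column 4 has {B}, so it must be Be.
(r5,c2): row 5 has {He,Li,Be}; column 2 has {H,He,Li,Be}, so it must be B.
(r5,c4): row 5 has {He,Li,Be,B}; column 4 has {Be,B}, so it must be H.
(r2,c4): row 2 has {H,He,Be,B}; column 4 has {H,Be,B}, so it must be Li.
(r3,c4): row 3 has {H,Li,Be,B}; column 4 has {H,Li,Be,B}, so it must be He.

Be Li H B He / H He B Li Be / B Be Li He H / Li H He Be B / He B Be H Li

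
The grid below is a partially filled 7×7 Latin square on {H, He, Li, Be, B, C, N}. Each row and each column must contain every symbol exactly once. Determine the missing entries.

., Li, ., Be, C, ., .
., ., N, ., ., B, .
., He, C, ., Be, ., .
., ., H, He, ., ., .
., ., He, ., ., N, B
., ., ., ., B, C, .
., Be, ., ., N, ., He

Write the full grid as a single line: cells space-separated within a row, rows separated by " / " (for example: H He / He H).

H Li B Be C He N / Li H N C He B Be / B He C N Be Li H / N B H He Li Be C / Be C He Li H N B / He N Be H B C Li / C Be Li B N H He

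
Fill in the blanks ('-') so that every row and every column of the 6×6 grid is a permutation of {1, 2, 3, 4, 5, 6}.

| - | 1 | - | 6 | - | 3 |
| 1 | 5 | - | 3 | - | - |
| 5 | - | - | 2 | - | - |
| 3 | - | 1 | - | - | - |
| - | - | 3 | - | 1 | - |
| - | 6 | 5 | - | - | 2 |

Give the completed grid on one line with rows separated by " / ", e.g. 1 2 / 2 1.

(r6,c1) = 4
(r6,c4) = 1
(r6,c5) = 3
(r1,c1) = 2
(r1,c3) = 4
(r1,c5) = 5
(r3,c3) = 6
(r3,c5) = 4
(r3,c6) = 1
(r5,c1) = 6
(r2,c3) = 2
(r2,c5) = 6
(r2,c6) = 4
(r3,c2) = 3
(r4,c5) = 2
(r5,c6) = 5
(r4,c2) = 4
(r4,c4) = 5
(r4,c6) = 6
(r5,c2) = 2
(r5,c4) = 4

2 1 4 6 5 3 / 1 5 2 3 6 4 / 5 3 6 2 4 1 / 3 4 1 5 2 6 / 6 2 3 4 1 5 / 4 6 5 1 3 2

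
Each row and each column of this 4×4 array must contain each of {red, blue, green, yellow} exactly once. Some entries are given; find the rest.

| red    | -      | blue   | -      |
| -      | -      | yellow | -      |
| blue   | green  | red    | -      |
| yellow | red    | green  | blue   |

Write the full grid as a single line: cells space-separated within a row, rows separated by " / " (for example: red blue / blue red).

red yellow blue green / green blue yellow red / blue green red yellow / yellow red green blue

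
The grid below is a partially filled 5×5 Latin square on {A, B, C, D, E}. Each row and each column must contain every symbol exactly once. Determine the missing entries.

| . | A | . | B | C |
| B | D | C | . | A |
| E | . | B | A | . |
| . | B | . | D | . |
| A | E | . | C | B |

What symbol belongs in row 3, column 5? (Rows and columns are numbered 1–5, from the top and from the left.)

Cell (r1,c1): row 1 has {A,B,C}; column 1 has {A,B,E} → D.
Cell (r1,c3): row 1 has {A,B,C,D}; column 3 has {B,C} → E.
Cell (r2,c4): row 2 has {A,B,C,D}; column 4 has {A,B,C,D} → E.
Cell (r3,c2): row 3 has {A,B,E}; column 2 has {A,B,D,E} → C.
Cell (r3,c5): row 3 has {A,B,C,E}; column 5 has {A,B,C} → D.

D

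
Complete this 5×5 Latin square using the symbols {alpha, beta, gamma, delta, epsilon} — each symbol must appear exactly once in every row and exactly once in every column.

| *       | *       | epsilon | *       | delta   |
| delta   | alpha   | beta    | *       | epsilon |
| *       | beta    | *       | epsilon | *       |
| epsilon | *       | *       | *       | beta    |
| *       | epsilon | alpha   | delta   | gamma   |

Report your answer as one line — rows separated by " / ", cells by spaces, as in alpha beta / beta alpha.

alpha gamma epsilon beta delta / delta alpha beta gamma epsilon / gamma beta delta epsilon alpha / epsilon delta gamma alpha beta / beta epsilon alpha delta gamma

(r1,c2): row 1 has {delta,epsilon}; column 2 has {alpha,beta,epsilon}, so it must be gamma.
(r2,c4): row 2 has {alpha,beta,delta,epsilon}; column 4 has {delta,epsilon}, so it must be gamma.
(r3,c5): row 3 has {beta,epsilon}; column 5 has {beta,gamma,delta,epsilon}, so it must be alpha.
(r4,c2): row 4 has {beta,epsilon}; column 2 has {alpha,beta,gamma,epsilon}, so it must be delta.
(r4,c3): row 4 has {beta,delta,epsilon}; column 3 has {alpha,beta,epsilon}, so it must be gamma.
(r4,c4): row 4 has {beta,gamma,delta,epsilon}; column 4 has {gamma,delta,epsilon}, so it must be alpha.
(r5,c1): row 5 has {alpha,gamma,delta,epsilon}; column 1 has {delta,epsilon}, so it must be beta.
(r1,c1): row 1 has {gamma,delta,epsilon}; column 1 has {beta,delta,epsilon}, so it must be alpha.
(r1,c4): row 1 has {alpha,gamma,delta,epsilon}; column 4 has {alpha,gamma,delta,epsilon}, so it must be beta.
(r3,c1): row 3 has {alpha,beta,epsilon}; column 1 has {alpha,beta,delta,epsilon}, so it must be gamma.
(r3,c3): row 3 has {alpha,beta,gamma,epsilon}; column 3 has {alpha,beta,gamma,epsilon}, so it must be delta.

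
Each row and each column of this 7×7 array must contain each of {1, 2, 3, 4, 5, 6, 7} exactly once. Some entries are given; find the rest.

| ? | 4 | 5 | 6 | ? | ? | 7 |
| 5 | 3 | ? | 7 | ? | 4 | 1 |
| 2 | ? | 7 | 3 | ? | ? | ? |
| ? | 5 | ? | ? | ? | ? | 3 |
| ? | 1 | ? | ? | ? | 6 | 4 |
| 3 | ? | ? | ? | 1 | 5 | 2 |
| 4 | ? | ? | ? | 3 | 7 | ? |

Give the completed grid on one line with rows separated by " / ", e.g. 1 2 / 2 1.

1 4 5 6 2 3 7 / 5 3 2 7 6 4 1 / 2 6 7 3 4 1 5 / 6 5 4 1 7 2 3 / 7 1 3 2 5 6 4 / 3 7 6 4 1 5 2 / 4 2 1 5 3 7 6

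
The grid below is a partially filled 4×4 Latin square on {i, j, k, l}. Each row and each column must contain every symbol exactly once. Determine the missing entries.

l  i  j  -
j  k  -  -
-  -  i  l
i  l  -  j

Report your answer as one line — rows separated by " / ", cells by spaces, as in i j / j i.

row 1 has {i,j,l}; column 4 has {j,l} — only k is left for (r1,c4).
row 2 has {j,k}; column 3 has {i,j} — only l is left for (r2,c3).
row 2 has {j,k,l}; column 4 has {j,k,l} — only i is left for (r2,c4).
row 3 has {i,l}; column 1 has {i,j,l} — only k is left for (r3,c1).
row 3 has {i,k,l}; column 2 has {i,k,l} — only j is left for (r3,c2).
row 4 has {i,j,l}; column 3 has {i,j,l} — only k is left for (r4,c3).

l i j k / j k l i / k j i l / i l k j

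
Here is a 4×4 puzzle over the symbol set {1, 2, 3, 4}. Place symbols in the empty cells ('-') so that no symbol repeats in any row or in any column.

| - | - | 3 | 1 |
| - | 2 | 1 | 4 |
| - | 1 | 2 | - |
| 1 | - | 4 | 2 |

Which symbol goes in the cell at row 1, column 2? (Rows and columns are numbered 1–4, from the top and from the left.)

(r1,c2) = 4

4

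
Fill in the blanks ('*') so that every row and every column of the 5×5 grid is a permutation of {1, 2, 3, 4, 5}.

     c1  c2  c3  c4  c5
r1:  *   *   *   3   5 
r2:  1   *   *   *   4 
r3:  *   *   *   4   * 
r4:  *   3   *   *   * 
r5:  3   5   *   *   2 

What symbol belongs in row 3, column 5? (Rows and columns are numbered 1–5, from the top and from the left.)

3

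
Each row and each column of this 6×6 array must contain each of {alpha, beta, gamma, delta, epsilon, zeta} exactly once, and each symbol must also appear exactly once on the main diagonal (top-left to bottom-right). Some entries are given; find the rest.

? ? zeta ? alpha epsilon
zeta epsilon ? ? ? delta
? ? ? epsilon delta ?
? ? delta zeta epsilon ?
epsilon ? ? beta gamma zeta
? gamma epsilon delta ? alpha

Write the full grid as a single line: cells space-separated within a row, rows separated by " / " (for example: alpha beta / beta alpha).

(r1,c4) = gamma
(r2,c4) = alpha
(r2,c5) = beta
(r3,c3) = beta
(r3,c6) = gamma
(r4,c6) = beta
(r5,c3) = alpha
(r6,c1) = beta
(r6,c5) = zeta
(r1,c1) = delta
(r1,c2) = beta
(r2,c3) = gamma
(r3,c1) = alpha
(r3,c2) = zeta
(r4,c1) = gamma
(r4,c2) = alpha
(r5,c2) = delta

delta beta zeta gamma alpha epsilon / zeta epsilon gamma alpha beta delta / alpha zeta beta epsilon delta gamma / gamma alpha delta zeta epsilon beta / epsilon delta alpha beta gamma zeta / beta gamma epsilon delta zeta alpha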